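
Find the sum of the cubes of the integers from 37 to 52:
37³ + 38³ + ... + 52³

Use ∑_{k=1}^{n} k³ = [n(n+1)/2]², then subtract the first 36 terms.
∑_{k=1}^{52} k³ = [52×53/2]² = 1378² = 1898884
∑_{k=1}^{36} k³ = [36×37/2]² = 666² = 443556
∑_{k=37}^{52} k³ = 1898884 - 443556 = 1455328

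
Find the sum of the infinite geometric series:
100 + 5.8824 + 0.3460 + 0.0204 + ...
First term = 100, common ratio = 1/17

For |r| < 1, S = a / (1 - r)
S = 100 / (1 - (1/17))
S = 100 / (16/17)
S = 425/4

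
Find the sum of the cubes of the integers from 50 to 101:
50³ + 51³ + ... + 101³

Use ∑_{k=1}^{n} k³ = [n(n+1)/2]², then subtract the first 49 terms.
∑_{k=1}^{101} k³ = [101×102/2]² = 5151² = 26532801
∑_{k=1}^{49} k³ = [49×50/2]² = 1225² = 1500625
∑_{k=50}^{101} k³ = 26532801 - 1500625 = 25032176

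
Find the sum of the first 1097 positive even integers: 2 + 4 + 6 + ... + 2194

Sum of first n even numbers = n(n+1)
= 1097×1098
= 1204506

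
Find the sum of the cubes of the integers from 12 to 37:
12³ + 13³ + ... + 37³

Use ∑_{k=1}^{n} k³ = [n(n+1)/2]², then subtract the first 11 terms.
∑_{k=1}^{37} k³ = [37×38/2]² = 703² = 494209
∑_{k=1}^{11} k³ = [11×12/2]² = 66² = 4356
∑_{k=12}^{37} k³ = 494209 - 4356 = 489853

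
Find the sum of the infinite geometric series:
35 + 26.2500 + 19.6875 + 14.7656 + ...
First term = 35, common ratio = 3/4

For |r| < 1, S = a / (1 - r)
S = 35 / (1 - (3/4))
S = 35 / (1/4)
S = 140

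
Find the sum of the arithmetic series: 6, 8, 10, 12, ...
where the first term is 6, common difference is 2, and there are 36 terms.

Sₙ = n/2 × (first + last)
Last term = a + (n-1)d = 6 + (36-1)×2 = 76
S_36 = 36/2 × (6 + 76)
S_36 = 36/2 × 82 = 1476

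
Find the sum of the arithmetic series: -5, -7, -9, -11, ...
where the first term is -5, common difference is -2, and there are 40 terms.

Sₙ = n/2 × (first + last)
Last term = a + (n-1)d = -5 + (40-1)×(-2) = -83
S_40 = 40/2 × (-5 + (-83))
S_40 = 40/2 × (-88) = -1760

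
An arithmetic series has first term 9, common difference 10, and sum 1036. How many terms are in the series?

Using S = n/2 × [2a + (n-1)d]
1036 = n/2 × [2(9) + (n-1)(10)]
1036 = n/2 × [18 + 10n - 10]
2072 = n × [8 + 10n]
10n² + (8)n - 2072 = 0
Discriminant: Δ = (8)² - 4(10)(-2072) = 64 + 82880 = 82944
√Δ = 288
n = [-(8) + √Δ] / (2·10) = (-8 + 288) / 20 = 280 / 20 = 14
(The negative root is discarded since n must be a positive integer.)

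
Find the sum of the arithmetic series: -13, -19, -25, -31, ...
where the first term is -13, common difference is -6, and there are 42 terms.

Sₙ = n/2 × (first + last)
Last term = a + (n-1)d = -13 + (42-1)×(-6) = -259
S_42 = 42/2 × (-13 + (-259))
S_42 = 42/2 × (-272) = -5712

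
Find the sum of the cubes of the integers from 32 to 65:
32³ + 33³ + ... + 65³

Use ∑_{k=1}^{n} k³ = [n(n+1)/2]², then subtract the first 31 terms.
∑_{k=1}^{65} k³ = [65×66/2]² = 2145² = 4601025
∑_{k=1}^{31} k³ = [31×32/2]² = 496² = 246016
∑_{k=32}^{65} k³ = 4601025 - 246016 = 4355009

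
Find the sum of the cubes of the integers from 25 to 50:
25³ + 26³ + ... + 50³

Use ∑_{k=1}^{n} k³ = [n(n+1)/2]², then subtract the first 24 terms.
∑_{k=1}^{50} k³ = [50×51/2]² = 1275² = 1625625
∑_{k=1}^{24} k³ = [24×25/2]² = 300² = 90000
∑_{k=25}^{50} k³ = 1625625 - 90000 = 1535625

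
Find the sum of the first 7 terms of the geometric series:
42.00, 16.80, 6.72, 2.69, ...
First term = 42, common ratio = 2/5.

Sₙ = a(1 - rⁿ) / (1 - r)
S_7 = 42(1 - (2/5)^7) / (1 - (2/5))
S_7 = 42(1 - (128/78125)) / (3/5)
S_7 = 1091958/15625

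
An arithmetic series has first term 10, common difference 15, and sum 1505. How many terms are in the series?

Using S = n/2 × [2a + (n-1)d]
1505 = n/2 × [2(10) + (n-1)(15)]
1505 = n/2 × [20 + 15n - 15]
3010 = n × [5 + 15n]
15n² + (5)n - 3010 = 0
Discriminant: Δ = (5)² - 4(15)(-3010) = 25 + 180600 = 180625
√Δ = 425
n = [-(5) + √Δ] / (2·15) = (-5 + 425) / 30 = 420 / 30 = 14
(The negative root is discarded since n must be a positive integer.)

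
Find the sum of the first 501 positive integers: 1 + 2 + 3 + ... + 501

Formula: ∑k = n(n+1)/2
= 501×502/2
= 251502/2
= 125751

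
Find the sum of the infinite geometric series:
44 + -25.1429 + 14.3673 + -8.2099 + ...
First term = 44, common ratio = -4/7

For |r| < 1, S = a / (1 - r)
S = 44 / (1 - (-4/7))
S = 44 / (11/7)
S = 28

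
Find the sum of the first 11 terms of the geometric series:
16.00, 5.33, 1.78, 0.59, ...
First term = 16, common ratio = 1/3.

Sₙ = a(1 - rⁿ) / (1 - r)
S_11 = 16(1 - (1/3)^11) / (1 - (1/3))
S_11 = 16(1 - (1/177147)) / (2/3)
S_11 = 1417168/59049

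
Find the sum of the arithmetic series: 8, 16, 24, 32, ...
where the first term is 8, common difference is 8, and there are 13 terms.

Sₙ = n/2 × (first + last)
Last term = a + (n-1)d = 8 + (13-1)×8 = 104
S_13 = 13/2 × (8 + 104)
S_13 = 13/2 × 112 = 728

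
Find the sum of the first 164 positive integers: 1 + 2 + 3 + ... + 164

Formula: ∑k = n(n+1)/2
= 164×165/2
= 27060/2
= 13530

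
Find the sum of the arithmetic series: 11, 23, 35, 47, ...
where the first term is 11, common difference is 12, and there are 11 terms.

Sₙ = n/2 × (first + last)
Last term = a + (n-1)d = 11 + (11-1)×12 = 131
S_11 = 11/2 × (11 + 131)
S_11 = 11/2 × 142 = 781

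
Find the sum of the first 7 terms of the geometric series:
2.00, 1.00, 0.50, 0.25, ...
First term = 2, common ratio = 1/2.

Sₙ = a(1 - rⁿ) / (1 - r)
S_7 = 2(1 - (1/2)^7) / (1 - (1/2))
S_7 = 2(1 - (1/128)) / (1/2)
S_7 = 127/32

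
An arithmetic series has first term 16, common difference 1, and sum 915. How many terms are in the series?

Using S = n/2 × [2a + (n-1)d]
915 = n/2 × [2(16) + (n-1)(1)]
915 = n/2 × [32 + 1n - 1]
1830 = n × [31 + 1n]
1n² + (31)n - 1830 = 0
Discriminant: Δ = (31)² - 4(1)(-1830) = 961 + 7320 = 8281
√Δ = 91
n = [-(31) + √Δ] / (2·1) = (-31 + 91) / 2 = 60 / 2 = 30
(The negative root is discarded since n must be a positive integer.)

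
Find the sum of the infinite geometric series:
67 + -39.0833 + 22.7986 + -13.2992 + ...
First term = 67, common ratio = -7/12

For |r| < 1, S = a / (1 - r)
S = 67 / (1 - (-7/12))
S = 67 / (19/12)
S = 804/19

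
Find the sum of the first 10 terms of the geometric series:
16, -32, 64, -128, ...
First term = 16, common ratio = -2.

Sₙ = a(1 - rⁿ) / (1 - r)
S_10 = 16(1 - (-2)^10) / (1 - (-2))
S_10 = 16(1 - 1024) / (3)
S_10 = -5456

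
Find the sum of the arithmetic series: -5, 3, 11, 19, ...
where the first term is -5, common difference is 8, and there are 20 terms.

Sₙ = n/2 × (first + last)
Last term = a + (n-1)d = -5 + (20-1)×8 = 147
S_20 = 20/2 × (-5 + 147)
S_20 = 20/2 × 142 = 1420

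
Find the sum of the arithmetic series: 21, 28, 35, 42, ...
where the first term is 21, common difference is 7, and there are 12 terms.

Sₙ = n/2 × (first + last)
Last term = a + (n-1)d = 21 + (12-1)×7 = 98
S_12 = 12/2 × (21 + 98)
S_12 = 12/2 × 119 = 714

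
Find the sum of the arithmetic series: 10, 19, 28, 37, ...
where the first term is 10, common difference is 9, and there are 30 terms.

Sₙ = n/2 × (first + last)
Last term = a + (n-1)d = 10 + (30-1)×9 = 271
S_30 = 30/2 × (10 + 271)
S_30 = 30/2 × 281 = 4215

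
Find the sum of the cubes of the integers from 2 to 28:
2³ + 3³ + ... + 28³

Use ∑_{k=1}^{n} k³ = [n(n+1)/2]², then subtract the first 1 terms.
∑_{k=1}^{28} k³ = [28×29/2]² = 406² = 164836
∑_{k=1}^{1} k³ = [1×2/2]² = 1² = 1
∑_{k=2}^{28} k³ = 164836 - 1 = 164835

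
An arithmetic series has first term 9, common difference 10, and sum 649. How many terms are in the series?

Using S = n/2 × [2a + (n-1)d]
649 = n/2 × [2(9) + (n-1)(10)]
649 = n/2 × [18 + 10n - 10]
1298 = n × [8 + 10n]
10n² + (8)n - 1298 = 0
Discriminant: Δ = (8)² - 4(10)(-1298) = 64 + 51920 = 51984
√Δ = 228
n = [-(8) + √Δ] / (2·10) = (-8 + 228) / 20 = 220 / 20 = 11
(The negative root is discarded since n must be a positive integer.)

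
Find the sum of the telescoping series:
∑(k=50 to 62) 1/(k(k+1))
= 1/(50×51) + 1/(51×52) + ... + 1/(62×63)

Partial fractions: 1/(k(k+1)) = 1/k - 1/(k+1)
The series telescopes:
= (1/50 - 1/51) + (1/51 - 1/52) + ... + (1/62 - 1/63)
= 1/50 - 1/63
= 13/3150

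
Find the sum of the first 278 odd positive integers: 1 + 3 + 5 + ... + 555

Sum of first n odd numbers = n²
= 278²
= 77284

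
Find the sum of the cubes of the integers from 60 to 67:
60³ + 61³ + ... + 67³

Use ∑_{k=1}^{n} k³ = [n(n+1)/2]², then subtract the first 59 terms.
∑_{k=1}^{67} k³ = [67×68/2]² = 2278² = 5189284
∑_{k=1}^{59} k³ = [59×60/2]² = 1770² = 3132900
∑_{k=60}^{67} k³ = 5189284 - 3132900 = 2056384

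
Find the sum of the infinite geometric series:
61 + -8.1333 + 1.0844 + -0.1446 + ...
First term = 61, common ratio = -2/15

For |r| < 1, S = a / (1 - r)
S = 61 / (1 - (-2/15))
S = 61 / (17/15)
S = 915/17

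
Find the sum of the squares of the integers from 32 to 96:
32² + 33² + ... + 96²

Use ∑_{k=1}^{n} k² = n(n+1)(2n+1)/6, then subtract the first 31 terms.
∑_{k=1}^{96} k² = 96×97×193/6 = 299536
∑_{k=1}^{31} k² = 31×32×63/6 = 10416
∑_{k=32}^{96} k² = 299536 - 10416 = 289120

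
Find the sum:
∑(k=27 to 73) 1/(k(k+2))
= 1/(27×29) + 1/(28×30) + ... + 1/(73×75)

Partial fractions: 1/(k(k+2)) = (1/2)[1/k - 1/(k+2)]
Telescoping leaves the first two and last two terms:
= (1/2)[1/27 + 1/28 - 1/74 - 1/75]
= 32101/1398600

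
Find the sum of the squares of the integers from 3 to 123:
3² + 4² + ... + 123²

Use ∑_{k=1}^{n} k² = n(n+1)(2n+1)/6, then subtract the first 2 terms.
∑_{k=1}^{123} k² = 123×124×247/6 = 627874
∑_{k=1}^{2} k² = 2×3×5/6 = 5
∑_{k=3}^{123} k² = 627874 - 5 = 627869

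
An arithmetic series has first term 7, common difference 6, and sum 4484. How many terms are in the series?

Using S = n/2 × [2a + (n-1)d]
4484 = n/2 × [2(7) + (n-1)(6)]
4484 = n/2 × [14 + 6n - 6]
8968 = n × [8 + 6n]
6n² + (8)n - 8968 = 0
Discriminant: Δ = (8)² - 4(6)(-8968) = 64 + 215232 = 215296
√Δ = 464
n = [-(8) + √Δ] / (2·6) = (-8 + 464) / 12 = 456 / 12 = 38
(The negative root is discarded since n must be a positive integer.)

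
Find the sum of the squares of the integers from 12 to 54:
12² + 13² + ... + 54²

Use ∑_{k=1}^{n} k² = n(n+1)(2n+1)/6, then subtract the first 11 terms.
∑_{k=1}^{54} k² = 54×55×109/6 = 53955
∑_{k=1}^{11} k² = 11×12×23/6 = 506
∑_{k=12}^{54} k² = 53955 - 506 = 53449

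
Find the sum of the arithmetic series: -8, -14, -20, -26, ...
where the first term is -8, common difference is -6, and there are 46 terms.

Sₙ = n/2 × (first + last)
Last term = a + (n-1)d = -8 + (46-1)×(-6) = -278
S_46 = 46/2 × (-8 + (-278))
S_46 = 46/2 × (-286) = -6578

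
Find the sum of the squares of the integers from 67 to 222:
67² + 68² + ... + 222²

Use ∑_{k=1}^{n} k² = n(n+1)(2n+1)/6, then subtract the first 66 terms.
∑_{k=1}^{222} k² = 222×223×445/6 = 3671695
∑_{k=1}^{66} k² = 66×67×133/6 = 98021
∑_{k=67}^{222} k² = 3671695 - 98021 = 3573674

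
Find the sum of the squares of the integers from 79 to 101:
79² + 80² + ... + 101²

Use ∑_{k=1}^{n} k² = n(n+1)(2n+1)/6, then subtract the first 78 terms.
∑_{k=1}^{101} k² = 101×102×203/6 = 348551
∑_{k=1}^{78} k² = 78×79×157/6 = 161239
∑_{k=79}^{101} k² = 348551 - 161239 = 187312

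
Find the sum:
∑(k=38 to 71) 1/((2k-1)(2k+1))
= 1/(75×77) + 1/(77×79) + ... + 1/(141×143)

Partial fractions: 1/((2k-1)(2k+1)) = (1/2)[1/(2k-1) - 1/(2k+1)]
The series telescopes:
= (1/2)[1/75 - 1/143]
= 34/10725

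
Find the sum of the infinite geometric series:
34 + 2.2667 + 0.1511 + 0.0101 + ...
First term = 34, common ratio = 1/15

For |r| < 1, S = a / (1 - r)
S = 34 / (1 - (1/15))
S = 34 / (14/15)
S = 255/7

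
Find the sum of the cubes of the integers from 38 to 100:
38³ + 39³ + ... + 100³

Use ∑_{k=1}^{n} k³ = [n(n+1)/2]², then subtract the first 37 terms.
∑_{k=1}^{100} k³ = [100×101/2]² = 5050² = 25502500
∑_{k=1}^{37} k³ = [37×38/2]² = 703² = 494209
∑_{k=38}^{100} k³ = 25502500 - 494209 = 25008291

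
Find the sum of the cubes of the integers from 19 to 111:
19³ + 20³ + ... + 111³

Use ∑_{k=1}^{n} k³ = [n(n+1)/2]², then subtract the first 18 terms.
∑_{k=1}^{111} k³ = [111×112/2]² = 6216² = 38638656
∑_{k=1}^{18} k³ = [18×19/2]² = 171² = 29241
∑_{k=19}^{111} k³ = 38638656 - 29241 = 38609415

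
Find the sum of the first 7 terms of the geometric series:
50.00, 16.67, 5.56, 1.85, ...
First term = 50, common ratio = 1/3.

Sₙ = a(1 - rⁿ) / (1 - r)
S_7 = 50(1 - (1/3)^7) / (1 - (1/3))
S_7 = 50(1 - (1/2187)) / (2/3)
S_7 = 54650/729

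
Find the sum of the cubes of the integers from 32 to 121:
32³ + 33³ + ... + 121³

Use ∑_{k=1}^{n} k³ = [n(n+1)/2]², then subtract the first 31 terms.
∑_{k=1}^{121} k³ = [121×122/2]² = 7381² = 54479161
∑_{k=1}^{31} k³ = [31×32/2]² = 496² = 246016
∑_{k=32}^{121} k³ = 54479161 - 246016 = 54233145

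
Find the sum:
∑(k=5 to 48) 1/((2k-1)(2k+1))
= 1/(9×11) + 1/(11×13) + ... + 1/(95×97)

Partial fractions: 1/((2k-1)(2k+1)) = (1/2)[1/(2k-1) - 1/(2k+1)]
The series telescopes:
= (1/2)[1/9 - 1/97]
= 44/873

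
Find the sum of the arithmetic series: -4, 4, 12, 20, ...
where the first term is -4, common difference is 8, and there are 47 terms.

Sₙ = n/2 × (first + last)
Last term = a + (n-1)d = -4 + (47-1)×8 = 364
S_47 = 47/2 × (-4 + 364)
S_47 = 47/2 × 360 = 8460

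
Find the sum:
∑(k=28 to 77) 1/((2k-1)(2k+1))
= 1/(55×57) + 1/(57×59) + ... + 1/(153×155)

Partial fractions: 1/((2k-1)(2k+1)) = (1/2)[1/(2k-1) - 1/(2k+1)]
The series telescopes:
= (1/2)[1/55 - 1/155]
= 2/341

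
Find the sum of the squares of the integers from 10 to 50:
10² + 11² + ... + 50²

Use ∑_{k=1}^{n} k² = n(n+1)(2n+1)/6, then subtract the first 9 terms.
∑_{k=1}^{50} k² = 50×51×101/6 = 42925
∑_{k=1}^{9} k² = 9×10×19/6 = 285
∑_{k=10}^{50} k² = 42925 - 285 = 42640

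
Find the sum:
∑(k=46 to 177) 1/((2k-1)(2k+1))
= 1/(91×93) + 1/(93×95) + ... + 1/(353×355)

Partial fractions: 1/((2k-1)(2k+1)) = (1/2)[1/(2k-1) - 1/(2k+1)]
The series telescopes:
= (1/2)[1/91 - 1/355]
= 132/32305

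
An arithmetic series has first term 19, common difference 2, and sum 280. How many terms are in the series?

Using S = n/2 × [2a + (n-1)d]
280 = n/2 × [2(19) + (n-1)(2)]
280 = n/2 × [38 + 2n - 2]
560 = n × [36 + 2n]
2n² + (36)n - 560 = 0
Discriminant: Δ = (36)² - 4(2)(-560) = 1296 + 4480 = 5776
√Δ = 76
n = [-(36) + √Δ] / (2·2) = (-36 + 76) / 4 = 40 / 4 = 10
(The negative root is discarded since n must be a positive integer.)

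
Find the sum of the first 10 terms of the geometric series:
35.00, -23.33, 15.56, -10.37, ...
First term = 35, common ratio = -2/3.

Sₙ = a(1 - rⁿ) / (1 - r)
S_10 = 35(1 - (-2/3)^10) / (1 - (-2/3))
S_10 = 35(1 - (1024/59049)) / (5/3)
S_10 = 406175/19683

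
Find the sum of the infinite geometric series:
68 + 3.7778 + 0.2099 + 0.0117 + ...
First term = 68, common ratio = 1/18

For |r| < 1, S = a / (1 - r)
S = 68 / (1 - (1/18))
S = 68 / (17/18)
S = 72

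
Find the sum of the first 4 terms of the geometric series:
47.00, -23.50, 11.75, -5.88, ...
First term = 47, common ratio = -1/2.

Sₙ = a(1 - rⁿ) / (1 - r)
S_4 = 47(1 - (-1/2)^4) / (1 - (-1/2))
S_4 = 47(1 - (1/16)) / (3/2)
S_4 = 235/8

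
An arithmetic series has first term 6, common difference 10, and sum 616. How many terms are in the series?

Using S = n/2 × [2a + (n-1)d]
616 = n/2 × [2(6) + (n-1)(10)]
616 = n/2 × [12 + 10n - 10]
1232 = n × [2 + 10n]
10n² + (2)n - 1232 = 0
Discriminant: Δ = (2)² - 4(10)(-1232) = 4 + 49280 = 49284
√Δ = 222
n = [-(2) + √Δ] / (2·10) = (-2 + 222) / 20 = 220 / 20 = 11
(The negative root is discarded since n must be a positive integer.)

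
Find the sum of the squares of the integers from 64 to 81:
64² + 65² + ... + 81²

Use ∑_{k=1}^{n} k² = n(n+1)(2n+1)/6, then subtract the first 63 terms.
∑_{k=1}^{81} k² = 81×82×163/6 = 180441
∑_{k=1}^{63} k² = 63×64×127/6 = 85344
∑_{k=64}^{81} k² = 180441 - 85344 = 95097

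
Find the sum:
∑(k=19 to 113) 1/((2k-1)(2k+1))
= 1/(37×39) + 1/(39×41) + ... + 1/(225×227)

Partial fractions: 1/((2k-1)(2k+1)) = (1/2)[1/(2k-1) - 1/(2k+1)]
The series telescopes:
= (1/2)[1/37 - 1/227]
= 95/8399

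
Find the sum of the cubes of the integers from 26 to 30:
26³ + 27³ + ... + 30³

Use ∑_{k=1}^{n} k³ = [n(n+1)/2]², then subtract the first 25 terms.
∑_{k=1}^{30} k³ = [30×31/2]² = 465² = 216225
∑_{k=1}^{25} k³ = [25×26/2]² = 325² = 105625
∑_{k=26}^{30} k³ = 216225 - 105625 = 110600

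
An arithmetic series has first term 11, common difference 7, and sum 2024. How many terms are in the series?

Using S = n/2 × [2a + (n-1)d]
2024 = n/2 × [2(11) + (n-1)(7)]
2024 = n/2 × [22 + 7n - 7]
4048 = n × [15 + 7n]
7n² + (15)n - 4048 = 0
Discriminant: Δ = (15)² - 4(7)(-4048) = 225 + 113344 = 113569
√Δ = 337
n = [-(15) + √Δ] / (2·7) = (-15 + 337) / 14 = 322 / 14 = 23
(The negative root is discarded since n must be a positive integer.)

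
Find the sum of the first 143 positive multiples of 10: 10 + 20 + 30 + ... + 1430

Factor out 10: = 10(1 + 2 + ... + 143) = 10 × n(n+1)/2
= 10 × 143×144/2
= 10 × 10296
= 102960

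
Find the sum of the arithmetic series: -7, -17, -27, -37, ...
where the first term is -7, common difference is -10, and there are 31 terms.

Sₙ = n/2 × (first + last)
Last term = a + (n-1)d = -7 + (31-1)×(-10) = -307
S_31 = 31/2 × (-7 + (-307))
S_31 = 31/2 × (-314) = -4867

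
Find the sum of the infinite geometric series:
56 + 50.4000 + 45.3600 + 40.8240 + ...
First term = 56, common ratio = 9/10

For |r| < 1, S = a / (1 - r)
S = 56 / (1 - (9/10))
S = 56 / (1/10)
S = 560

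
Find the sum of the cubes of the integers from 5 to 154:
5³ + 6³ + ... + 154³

Use ∑_{k=1}^{n} k³ = [n(n+1)/2]², then subtract the first 4 terms.
∑_{k=1}^{154} k³ = [154×155/2]² = 11935² = 142444225
∑_{k=1}^{4} k³ = [4×5/2]² = 10² = 100
∑_{k=5}^{154} k³ = 142444225 - 100 = 142444125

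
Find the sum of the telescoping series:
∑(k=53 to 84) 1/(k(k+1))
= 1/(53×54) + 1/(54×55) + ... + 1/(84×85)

Partial fractions: 1/(k(k+1)) = 1/k - 1/(k+1)
The series telescopes:
= (1/53 - 1/54) + (1/54 - 1/55) + ... + (1/84 - 1/85)
= 1/53 - 1/85
= 32/4505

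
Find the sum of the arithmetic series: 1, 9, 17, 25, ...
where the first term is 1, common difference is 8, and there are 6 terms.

Sₙ = n/2 × (first + last)
Last term = a + (n-1)d = 1 + (6-1)×8 = 41
S_6 = 6/2 × (1 + 41)
S_6 = 6/2 × 42 = 126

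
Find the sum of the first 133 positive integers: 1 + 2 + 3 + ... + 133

Formula: ∑k = n(n+1)/2
= 133×134/2
= 17822/2
= 8911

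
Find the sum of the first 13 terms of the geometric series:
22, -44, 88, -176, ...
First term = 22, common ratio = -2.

Sₙ = a(1 - rⁿ) / (1 - r)
S_13 = 22(1 - (-2)^13) / (1 - (-2))
S_13 = 22(1 - (-8192)) / (3)
S_13 = 60082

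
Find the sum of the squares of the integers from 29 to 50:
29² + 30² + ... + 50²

Use ∑_{k=1}^{n} k² = n(n+1)(2n+1)/6, then subtract the first 28 terms.
∑_{k=1}^{50} k² = 50×51×101/6 = 42925
∑_{k=1}^{28} k² = 28×29×57/6 = 7714
∑_{k=29}^{50} k² = 42925 - 7714 = 35211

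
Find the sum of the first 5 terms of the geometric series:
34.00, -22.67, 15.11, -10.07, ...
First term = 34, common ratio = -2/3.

Sₙ = a(1 - rⁿ) / (1 - r)
S_5 = 34(1 - (-2/3)^5) / (1 - (-2/3))
S_5 = 34(1 - (-32/243)) / (5/3)
S_5 = 1870/81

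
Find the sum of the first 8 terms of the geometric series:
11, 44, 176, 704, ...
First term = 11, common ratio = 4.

Sₙ = a(1 - rⁿ) / (1 - r)
S_8 = 11(1 - 4^8) / (1 - 4)
S_8 = 11(1 - 65536) / (-3)
S_8 = 240295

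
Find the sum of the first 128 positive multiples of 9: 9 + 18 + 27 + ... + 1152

Factor out 9: = 9(1 + 2 + ... + 128) = 9 × n(n+1)/2
= 9 × 128×129/2
= 9 × 8256
= 74304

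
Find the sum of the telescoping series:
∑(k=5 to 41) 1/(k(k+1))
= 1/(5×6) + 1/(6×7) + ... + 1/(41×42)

Partial fractions: 1/(k(k+1)) = 1/k - 1/(k+1)
The series telescopes:
= (1/5 - 1/6) + (1/6 - 1/7) + ... + (1/41 - 1/42)
= 1/5 - 1/42
= 37/210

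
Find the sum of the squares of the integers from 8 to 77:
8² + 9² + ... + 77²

Use ∑_{k=1}^{n} k² = n(n+1)(2n+1)/6, then subtract the first 7 terms.
∑_{k=1}^{77} k² = 77×78×155/6 = 155155
∑_{k=1}^{7} k² = 7×8×15/6 = 140
∑_{k=8}^{77} k² = 155155 - 140 = 155015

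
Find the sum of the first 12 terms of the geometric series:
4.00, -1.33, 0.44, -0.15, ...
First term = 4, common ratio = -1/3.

Sₙ = a(1 - rⁿ) / (1 - r)
S_12 = 4(1 - (-1/3)^12) / (1 - (-1/3))
S_12 = 4(1 - (1/531441)) / (4/3)
S_12 = 531440/177147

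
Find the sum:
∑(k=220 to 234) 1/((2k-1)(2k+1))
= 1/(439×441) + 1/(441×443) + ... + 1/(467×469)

Partial fractions: 1/((2k-1)(2k+1)) = (1/2)[1/(2k-1) - 1/(2k+1)]
The series telescopes:
= (1/2)[1/439 - 1/469]
= 15/205891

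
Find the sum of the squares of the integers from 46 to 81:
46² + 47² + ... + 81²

Use ∑_{k=1}^{n} k² = n(n+1)(2n+1)/6, then subtract the first 45 terms.
∑_{k=1}^{81} k² = 81×82×163/6 = 180441
∑_{k=1}^{45} k² = 45×46×91/6 = 31395
∑_{k=46}^{81} k² = 180441 - 31395 = 149046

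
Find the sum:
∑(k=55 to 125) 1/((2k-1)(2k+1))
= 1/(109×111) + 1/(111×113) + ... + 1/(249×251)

Partial fractions: 1/((2k-1)(2k+1)) = (1/2)[1/(2k-1) - 1/(2k+1)]
The series telescopes:
= (1/2)[1/109 - 1/251]
= 71/27359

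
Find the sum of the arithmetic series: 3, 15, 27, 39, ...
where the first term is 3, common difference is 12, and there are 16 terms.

Sₙ = n/2 × (first + last)
Last term = a + (n-1)d = 3 + (16-1)×12 = 183
S_16 = 16/2 × (3 + 183)
S_16 = 16/2 × 186 = 1488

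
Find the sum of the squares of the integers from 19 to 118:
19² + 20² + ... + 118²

Use ∑_{k=1}^{n} k² = n(n+1)(2n+1)/6, then subtract the first 18 terms.
∑_{k=1}^{118} k² = 118×119×237/6 = 554659
∑_{k=1}^{18} k² = 18×19×37/6 = 2109
∑_{k=19}^{118} k² = 554659 - 2109 = 552550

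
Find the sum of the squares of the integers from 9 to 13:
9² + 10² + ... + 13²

Use ∑_{k=1}^{n} k² = n(n+1)(2n+1)/6, then subtract the first 8 terms.
∑_{k=1}^{13} k² = 13×14×27/6 = 819
∑_{k=1}^{8} k² = 8×9×17/6 = 204
∑_{k=9}^{13} k² = 819 - 204 = 615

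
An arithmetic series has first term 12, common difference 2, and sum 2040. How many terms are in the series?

Using S = n/2 × [2a + (n-1)d]
2040 = n/2 × [2(12) + (n-1)(2)]
2040 = n/2 × [24 + 2n - 2]
4080 = n × [22 + 2n]
2n² + (22)n - 4080 = 0
Discriminant: Δ = (22)² - 4(2)(-4080) = 484 + 32640 = 33124
√Δ = 182
n = [-(22) + √Δ] / (2·2) = (-22 + 182) / 4 = 160 / 4 = 40
(The negative root is discarded since n must be a positive integer.)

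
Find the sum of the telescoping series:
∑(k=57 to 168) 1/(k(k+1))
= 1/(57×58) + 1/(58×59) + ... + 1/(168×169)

Partial fractions: 1/(k(k+1)) = 1/k - 1/(k+1)
The series telescopes:
= (1/57 - 1/58) + (1/58 - 1/59) + ... + (1/168 - 1/169)
= 1/57 - 1/169
= 112/9633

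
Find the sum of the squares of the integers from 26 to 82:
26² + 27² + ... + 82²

Use ∑_{k=1}^{n} k² = n(n+1)(2n+1)/6, then subtract the first 25 terms.
∑_{k=1}^{82} k² = 82×83×165/6 = 187165
∑_{k=1}^{25} k² = 25×26×51/6 = 5525
∑_{k=26}^{82} k² = 187165 - 5525 = 181640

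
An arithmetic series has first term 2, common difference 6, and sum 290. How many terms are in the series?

Using S = n/2 × [2a + (n-1)d]
290 = n/2 × [2(2) + (n-1)(6)]
290 = n/2 × [4 + 6n - 6]
580 = n × [-2 + 6n]
6n² + (-2)n - 580 = 0
Discriminant: Δ = (-2)² - 4(6)(-580) = 4 + 13920 = 13924
√Δ = 118
n = [-(-2) + √Δ] / (2·6) = (2 + 118) / 12 = 120 / 12 = 10
(The negative root is discarded since n must be a positive integer.)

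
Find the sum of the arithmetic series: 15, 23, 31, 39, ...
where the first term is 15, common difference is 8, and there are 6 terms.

Sₙ = n/2 × (first + last)
Last term = a + (n-1)d = 15 + (6-1)×8 = 55
S_6 = 6/2 × (15 + 55)
S_6 = 6/2 × 70 = 210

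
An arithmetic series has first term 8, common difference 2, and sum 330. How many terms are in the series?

Using S = n/2 × [2a + (n-1)d]
330 = n/2 × [2(8) + (n-1)(2)]
330 = n/2 × [16 + 2n - 2]
660 = n × [14 + 2n]
2n² + (14)n - 660 = 0
Discriminant: Δ = (14)² - 4(2)(-660) = 196 + 5280 = 5476
√Δ = 74
n = [-(14) + √Δ] / (2·2) = (-14 + 74) / 4 = 60 / 4 = 15
(The negative root is discarded since n must be a positive integer.)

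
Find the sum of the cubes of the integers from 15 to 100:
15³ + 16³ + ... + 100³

Use ∑_{k=1}^{n} k³ = [n(n+1)/2]², then subtract the first 14 terms.
∑_{k=1}^{100} k³ = [100×101/2]² = 5050² = 25502500
∑_{k=1}^{14} k³ = [14×15/2]² = 105² = 11025
∑_{k=15}^{100} k³ = 25502500 - 11025 = 25491475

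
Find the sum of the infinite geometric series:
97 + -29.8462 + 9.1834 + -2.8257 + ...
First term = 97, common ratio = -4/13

For |r| < 1, S = a / (1 - r)
S = 97 / (1 - (-4/13))
S = 97 / (17/13)
S = 1261/17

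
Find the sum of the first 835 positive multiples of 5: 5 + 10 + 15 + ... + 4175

Factor out 5: = 5(1 + 2 + ... + 835) = 5 × n(n+1)/2
= 5 × 835×836/2
= 5 × 349030
= 1745150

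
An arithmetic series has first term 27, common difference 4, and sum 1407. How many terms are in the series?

Using S = n/2 × [2a + (n-1)d]
1407 = n/2 × [2(27) + (n-1)(4)]
1407 = n/2 × [54 + 4n - 4]
2814 = n × [50 + 4n]
4n² + (50)n - 2814 = 0
Discriminant: Δ = (50)² - 4(4)(-2814) = 2500 + 45024 = 47524
√Δ = 218
n = [-(50) + √Δ] / (2·4) = (-50 + 218) / 8 = 168 / 8 = 21
(The negative root is discarded since n must be a positive integer.)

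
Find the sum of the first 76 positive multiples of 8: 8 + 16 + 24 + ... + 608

Factor out 8: = 8(1 + 2 + ... + 76) = 8 × n(n+1)/2
= 8 × 76×77/2
= 8 × 2926
= 23408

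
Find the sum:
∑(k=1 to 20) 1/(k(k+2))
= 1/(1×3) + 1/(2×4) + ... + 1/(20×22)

Partial fractions: 1/(k(k+2)) = (1/2)[1/k - 1/(k+2)]
Telescoping leaves the first two and last two terms:
= (1/2)[1/1 + 1/2 - 1/21 - 1/22]
= 325/462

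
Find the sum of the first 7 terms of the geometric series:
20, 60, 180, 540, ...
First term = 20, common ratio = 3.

Sₙ = a(1 - rⁿ) / (1 - r)
S_7 = 20(1 - 3^7) / (1 - 3)
S_7 = 20(1 - 2187) / (-2)
S_7 = 21860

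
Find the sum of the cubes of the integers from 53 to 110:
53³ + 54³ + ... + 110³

Use ∑_{k=1}^{n} k³ = [n(n+1)/2]², then subtract the first 52 terms.
∑_{k=1}^{110} k³ = [110×111/2]² = 6105² = 37271025
∑_{k=1}^{52} k³ = [52×53/2]² = 1378² = 1898884
∑_{k=53}^{110} k³ = 37271025 - 1898884 = 35372141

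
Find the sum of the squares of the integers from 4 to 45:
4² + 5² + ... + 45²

Use ∑_{k=1}^{n} k² = n(n+1)(2n+1)/6, then subtract the first 3 terms.
∑_{k=1}^{45} k² = 45×46×91/6 = 31395
∑_{k=1}^{3} k² = 3×4×7/6 = 14
∑_{k=4}^{45} k² = 31395 - 14 = 31381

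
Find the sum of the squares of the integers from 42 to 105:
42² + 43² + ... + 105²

Use ∑_{k=1}^{n} k² = n(n+1)(2n+1)/6, then subtract the first 41 terms.
∑_{k=1}^{105} k² = 105×106×211/6 = 391405
∑_{k=1}^{41} k² = 41×42×83/6 = 23821
∑_{k=42}^{105} k² = 391405 - 23821 = 367584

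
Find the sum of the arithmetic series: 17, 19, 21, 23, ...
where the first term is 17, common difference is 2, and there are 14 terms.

Sₙ = n/2 × (first + last)
Last term = a + (n-1)d = 17 + (14-1)×2 = 43
S_14 = 14/2 × (17 + 43)
S_14 = 14/2 × 60 = 420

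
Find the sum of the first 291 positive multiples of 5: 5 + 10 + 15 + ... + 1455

Factor out 5: = 5(1 + 2 + ... + 291) = 5 × n(n+1)/2
= 5 × 291×292/2
= 5 × 42486
= 212430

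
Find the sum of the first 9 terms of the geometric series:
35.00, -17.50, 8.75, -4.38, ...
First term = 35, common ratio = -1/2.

Sₙ = a(1 - rⁿ) / (1 - r)
S_9 = 35(1 - (-1/2)^9) / (1 - (-1/2))
S_9 = 35(1 - (-1/512)) / (3/2)
S_9 = 5985/256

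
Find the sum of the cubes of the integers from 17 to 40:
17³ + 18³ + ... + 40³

Use ∑_{k=1}^{n} k³ = [n(n+1)/2]², then subtract the first 16 terms.
∑_{k=1}^{40} k³ = [40×41/2]² = 820² = 672400
∑_{k=1}^{16} k³ = [16×17/2]² = 136² = 18496
∑_{k=17}^{40} k³ = 672400 - 18496 = 653904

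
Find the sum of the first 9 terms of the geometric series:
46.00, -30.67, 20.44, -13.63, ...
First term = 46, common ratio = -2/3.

Sₙ = a(1 - rⁿ) / (1 - r)
S_9 = 46(1 - (-2/3)^9) / (1 - (-2/3))
S_9 = 46(1 - (-512/19683)) / (5/3)
S_9 = 185794/6561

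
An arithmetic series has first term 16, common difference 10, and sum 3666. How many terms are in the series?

Using S = n/2 × [2a + (n-1)d]
3666 = n/2 × [2(16) + (n-1)(10)]
3666 = n/2 × [32 + 10n - 10]
7332 = n × [22 + 10n]
10n² + (22)n - 7332 = 0
Discriminant: Δ = (22)² - 4(10)(-7332) = 484 + 293280 = 293764
√Δ = 542
n = [-(22) + √Δ] / (2·10) = (-22 + 542) / 20 = 520 / 20 = 26
(The negative root is discarded since n must be a positive integer.)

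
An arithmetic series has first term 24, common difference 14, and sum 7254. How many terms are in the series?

Using S = n/2 × [2a + (n-1)d]
7254 = n/2 × [2(24) + (n-1)(14)]
7254 = n/2 × [48 + 14n - 14]
14508 = n × [34 + 14n]
14n² + (34)n - 14508 = 0
Discriminant: Δ = (34)² - 4(14)(-14508) = 1156 + 812448 = 813604
√Δ = 902
n = [-(34) + √Δ] / (2·14) = (-34 + 902) / 28 = 868 / 28 = 31
(The negative root is discarded since n must be a positive integer.)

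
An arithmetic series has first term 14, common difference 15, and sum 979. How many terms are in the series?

Using S = n/2 × [2a + (n-1)d]
979 = n/2 × [2(14) + (n-1)(15)]
979 = n/2 × [28 + 15n - 15]
1958 = n × [13 + 15n]
15n² + (13)n - 1958 = 0
Discriminant: Δ = (13)² - 4(15)(-1958) = 169 + 117480 = 117649
√Δ = 343
n = [-(13) + √Δ] / (2·15) = (-13 + 343) / 30 = 330 / 30 = 11
(The negative root is discarded since n must be a positive integer.)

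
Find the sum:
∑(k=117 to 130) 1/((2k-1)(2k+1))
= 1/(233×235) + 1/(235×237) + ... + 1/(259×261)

Partial fractions: 1/((2k-1)(2k+1)) = (1/2)[1/(2k-1) - 1/(2k+1)]
The series telescopes:
= (1/2)[1/233 - 1/261]
= 14/60813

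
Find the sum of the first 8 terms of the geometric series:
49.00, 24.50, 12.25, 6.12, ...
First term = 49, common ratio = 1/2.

Sₙ = a(1 - rⁿ) / (1 - r)
S_8 = 49(1 - (1/2)^8) / (1 - (1/2))
S_8 = 49(1 - (1/256)) / (1/2)
S_8 = 12495/128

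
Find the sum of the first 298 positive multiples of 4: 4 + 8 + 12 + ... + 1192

Factor out 4: = 4(1 + 2 + ... + 298) = 4 × n(n+1)/2
= 4 × 298×299/2
= 4 × 44551
= 178204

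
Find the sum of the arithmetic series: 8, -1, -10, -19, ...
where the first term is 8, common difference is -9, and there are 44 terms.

Sₙ = n/2 × (first + last)
Last term = a + (n-1)d = 8 + (44-1)×(-9) = -379
S_44 = 44/2 × (8 + (-379))
S_44 = 44/2 × (-371) = -8162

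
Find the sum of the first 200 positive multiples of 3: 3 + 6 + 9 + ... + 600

Factor out 3: = 3(1 + 2 + ... + 200) = 3 × n(n+1)/2
= 3 × 200×201/2
= 3 × 20100
= 60300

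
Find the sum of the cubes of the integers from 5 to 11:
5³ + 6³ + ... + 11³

Use ∑_{k=1}^{n} k³ = [n(n+1)/2]², then subtract the first 4 terms.
∑_{k=1}^{11} k³ = [11×12/2]² = 66² = 4356
∑_{k=1}^{4} k³ = [4×5/2]² = 10² = 100
∑_{k=5}^{11} k³ = 4356 - 100 = 4256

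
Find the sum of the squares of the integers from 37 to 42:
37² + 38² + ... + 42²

Use ∑_{k=1}^{n} k² = n(n+1)(2n+1)/6, then subtract the first 36 terms.
∑_{k=1}^{42} k² = 42×43×85/6 = 25585
∑_{k=1}^{36} k² = 36×37×73/6 = 16206
∑_{k=37}^{42} k² = 25585 - 16206 = 9379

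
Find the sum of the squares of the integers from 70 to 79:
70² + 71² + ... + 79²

Use ∑_{k=1}^{n} k² = n(n+1)(2n+1)/6, then subtract the first 69 terms.
∑_{k=1}^{79} k² = 79×80×159/6 = 167480
∑_{k=1}^{69} k² = 69×70×139/6 = 111895
∑_{k=70}^{79} k² = 167480 - 111895 = 55585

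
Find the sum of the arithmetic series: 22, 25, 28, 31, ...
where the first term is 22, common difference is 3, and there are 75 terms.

Sₙ = n/2 × (first + last)
Last term = a + (n-1)d = 22 + (75-1)×3 = 244
S_75 = 75/2 × (22 + 244)
S_75 = 75/2 × 266 = 9975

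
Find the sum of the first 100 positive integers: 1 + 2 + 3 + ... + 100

Formula: ∑k = n(n+1)/2
= 100×101/2
= 10100/2
= 5050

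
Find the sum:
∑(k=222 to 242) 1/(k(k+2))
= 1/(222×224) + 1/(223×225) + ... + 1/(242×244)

Partial fractions: 1/(k(k+2)) = (1/2)[1/k - 1/(k+2)]
Telescoping leaves the first two and last two terms:
= (1/2)[1/222 + 1/223 - 1/243 - 1/244]
= 379253/978436584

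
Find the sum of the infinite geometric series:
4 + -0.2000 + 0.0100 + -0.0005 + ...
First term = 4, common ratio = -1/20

For |r| < 1, S = a / (1 - r)
S = 4 / (1 - (-1/20))
S = 4 / (21/20)
S = 80/21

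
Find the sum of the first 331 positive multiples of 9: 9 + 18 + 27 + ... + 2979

Factor out 9: = 9(1 + 2 + ... + 331) = 9 × n(n+1)/2
= 9 × 331×332/2
= 9 × 54946
= 494514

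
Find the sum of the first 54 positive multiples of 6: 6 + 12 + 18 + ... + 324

Factor out 6: = 6(1 + 2 + ... + 54) = 6 × n(n+1)/2
= 6 × 54×55/2
= 6 × 1485
= 8910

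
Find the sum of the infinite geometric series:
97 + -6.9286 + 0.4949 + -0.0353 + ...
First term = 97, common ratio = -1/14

For |r| < 1, S = a / (1 - r)
S = 97 / (1 - (-1/14))
S = 97 / (15/14)
S = 1358/15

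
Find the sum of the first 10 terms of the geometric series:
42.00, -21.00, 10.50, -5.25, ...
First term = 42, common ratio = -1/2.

Sₙ = a(1 - rⁿ) / (1 - r)
S_10 = 42(1 - (-1/2)^10) / (1 - (-1/2))
S_10 = 42(1 - (1/1024)) / (3/2)
S_10 = 7161/256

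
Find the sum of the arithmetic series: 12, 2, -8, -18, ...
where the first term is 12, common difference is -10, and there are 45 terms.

Sₙ = n/2 × (first + last)
Last term = a + (n-1)d = 12 + (45-1)×(-10) = -428
S_45 = 45/2 × (12 + (-428))
S_45 = 45/2 × (-416) = -9360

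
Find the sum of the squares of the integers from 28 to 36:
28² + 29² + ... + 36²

Use ∑_{k=1}^{n} k² = n(n+1)(2n+1)/6, then subtract the first 27 terms.
∑_{k=1}^{36} k² = 36×37×73/6 = 16206
∑_{k=1}^{27} k² = 27×28×55/6 = 6930
∑_{k=28}^{36} k² = 16206 - 6930 = 9276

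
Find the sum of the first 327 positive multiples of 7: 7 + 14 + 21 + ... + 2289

Factor out 7: = 7(1 + 2 + ... + 327) = 7 × n(n+1)/2
= 7 × 327×328/2
= 7 × 53628
= 375396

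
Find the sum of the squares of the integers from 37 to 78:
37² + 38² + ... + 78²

Use ∑_{k=1}^{n} k² = n(n+1)(2n+1)/6, then subtract the first 36 terms.
∑_{k=1}^{78} k² = 78×79×157/6 = 161239
∑_{k=1}^{36} k² = 36×37×73/6 = 16206
∑_{k=37}^{78} k² = 161239 - 16206 = 145033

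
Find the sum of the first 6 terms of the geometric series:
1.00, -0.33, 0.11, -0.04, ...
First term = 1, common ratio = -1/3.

Sₙ = a(1 - rⁿ) / (1 - r)
S_6 = 1(1 - (-1/3)^6) / (1 - (-1/3))
S_6 = 1(1 - (1/729)) / (4/3)
S_6 = 182/243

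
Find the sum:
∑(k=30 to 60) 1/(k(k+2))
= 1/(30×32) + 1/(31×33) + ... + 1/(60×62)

Partial fractions: 1/(k(k+2)) = (1/2)[1/k - 1/(k+2)]
Telescoping leaves the first two and last two terms:
= (1/2)[1/30 + 1/31 - 1/61 - 1/62]
= 469/28365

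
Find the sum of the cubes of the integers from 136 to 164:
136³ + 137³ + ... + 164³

Use ∑_{k=1}^{n} k³ = [n(n+1)/2]², then subtract the first 135 terms.
∑_{k=1}^{164} k³ = [164×165/2]² = 13530² = 183060900
∑_{k=1}^{135} k³ = [135×136/2]² = 9180² = 84272400
∑_{k=136}^{164} k³ = 183060900 - 84272400 = 98788500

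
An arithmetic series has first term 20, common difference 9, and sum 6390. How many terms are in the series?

Using S = n/2 × [2a + (n-1)d]
6390 = n/2 × [2(20) + (n-1)(9)]
6390 = n/2 × [40 + 9n - 9]
12780 = n × [31 + 9n]
9n² + (31)n - 12780 = 0
Discriminant: Δ = (31)² - 4(9)(-12780) = 961 + 460080 = 461041
√Δ = 679
n = [-(31) + √Δ] / (2·9) = (-31 + 679) / 18 = 648 / 18 = 36
(The negative root is discarded since n must be a positive integer.)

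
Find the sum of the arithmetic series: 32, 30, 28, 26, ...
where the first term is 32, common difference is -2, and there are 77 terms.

Sₙ = n/2 × (first + last)
Last term = a + (n-1)d = 32 + (77-1)×(-2) = -120
S_77 = 77/2 × (32 + (-120))
S_77 = 77/2 × (-88) = -3388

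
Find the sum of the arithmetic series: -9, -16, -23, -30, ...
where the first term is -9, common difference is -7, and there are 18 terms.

Sₙ = n/2 × (first + last)
Last term = a + (n-1)d = -9 + (18-1)×(-7) = -128
S_18 = 18/2 × (-9 + (-128))
S_18 = 18/2 × (-137) = -1233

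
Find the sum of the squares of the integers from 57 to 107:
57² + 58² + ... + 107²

Use ∑_{k=1}^{n} k² = n(n+1)(2n+1)/6, then subtract the first 56 terms.
∑_{k=1}^{107} k² = 107×108×215/6 = 414090
∑_{k=1}^{56} k² = 56×57×113/6 = 60116
∑_{k=57}^{107} k² = 414090 - 60116 = 353974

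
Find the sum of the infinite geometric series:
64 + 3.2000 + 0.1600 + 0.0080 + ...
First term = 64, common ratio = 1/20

For |r| < 1, S = a / (1 - r)
S = 64 / (1 - (1/20))
S = 64 / (19/20)
S = 1280/19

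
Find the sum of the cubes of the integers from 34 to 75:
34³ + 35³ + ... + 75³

Use ∑_{k=1}^{n} k³ = [n(n+1)/2]², then subtract the first 33 terms.
∑_{k=1}^{75} k³ = [75×76/2]² = 2850² = 8122500
∑_{k=1}^{33} k³ = [33×34/2]² = 561² = 314721
∑_{k=34}^{75} k³ = 8122500 - 314721 = 7807779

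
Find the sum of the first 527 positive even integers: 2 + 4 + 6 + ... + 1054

Sum of first n even numbers = n(n+1)
= 527×528
= 278256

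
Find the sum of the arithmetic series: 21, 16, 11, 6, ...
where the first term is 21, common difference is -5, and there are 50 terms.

Sₙ = n/2 × (first + last)
Last term = a + (n-1)d = 21 + (50-1)×(-5) = -224
S_50 = 50/2 × (21 + (-224))
S_50 = 50/2 × (-203) = -5075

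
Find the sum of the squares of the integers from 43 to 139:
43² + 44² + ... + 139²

Use ∑_{k=1}^{n} k² = n(n+1)(2n+1)/6, then subtract the first 42 terms.
∑_{k=1}^{139} k² = 139×140×279/6 = 904890
∑_{k=1}^{42} k² = 42×43×85/6 = 25585
∑_{k=43}^{139} k² = 904890 - 25585 = 879305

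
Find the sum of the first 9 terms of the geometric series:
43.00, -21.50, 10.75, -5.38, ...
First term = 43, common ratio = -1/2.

Sₙ = a(1 - rⁿ) / (1 - r)
S_9 = 43(1 - (-1/2)^9) / (1 - (-1/2))
S_9 = 43(1 - (-1/512)) / (3/2)
S_9 = 7353/256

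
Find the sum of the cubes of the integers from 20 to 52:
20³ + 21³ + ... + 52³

Use ∑_{k=1}^{n} k³ = [n(n+1)/2]², then subtract the first 19 terms.
∑_{k=1}^{52} k³ = [52×53/2]² = 1378² = 1898884
∑_{k=1}^{19} k³ = [19×20/2]² = 190² = 36100
∑_{k=20}^{52} k³ = 1898884 - 36100 = 1862784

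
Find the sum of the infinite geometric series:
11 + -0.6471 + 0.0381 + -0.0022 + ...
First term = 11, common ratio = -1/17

For |r| < 1, S = a / (1 - r)
S = 11 / (1 - (-1/17))
S = 11 / (18/17)
S = 187/18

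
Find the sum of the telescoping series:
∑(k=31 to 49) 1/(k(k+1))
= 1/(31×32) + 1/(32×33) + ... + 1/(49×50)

Partial fractions: 1/(k(k+1)) = 1/k - 1/(k+1)
The series telescopes:
= (1/31 - 1/32) + (1/32 - 1/33) + ... + (1/49 - 1/50)
= 1/31 - 1/50
= 19/1550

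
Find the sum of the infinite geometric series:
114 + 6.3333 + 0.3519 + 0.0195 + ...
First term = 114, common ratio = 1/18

For |r| < 1, S = a / (1 - r)
S = 114 / (1 - (1/18))
S = 114 / (17/18)
S = 2052/17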